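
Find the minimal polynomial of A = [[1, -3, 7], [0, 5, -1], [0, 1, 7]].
m_A(x) = (x - 6)^2(x - 1)

The characteristic polynomial factors as (x - 6)^2(x - 1). The minimal polynomial is ∏(x - λ)^{k_λ} where k_λ is the size of the largest Jordan block at λ.

For λ = 1: rank(A - I) = 2, and the largest Jordan block has size 1 (the smallest k with rank((A - I)^k) = rank((A - I)^(k+1))).
For λ = 6: rank(A - 6I) = 2, and the largest Jordan block has size 2 (the smallest k with rank((A - 6I)^k) = rank((A - 6I)^(k+1))).

So m_A(x) = (x - 6)^2(x - 1).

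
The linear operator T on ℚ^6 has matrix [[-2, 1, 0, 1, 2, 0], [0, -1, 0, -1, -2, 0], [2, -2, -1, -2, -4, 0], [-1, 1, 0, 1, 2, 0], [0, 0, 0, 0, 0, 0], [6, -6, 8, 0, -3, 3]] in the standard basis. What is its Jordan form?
The characteristic polynomial is det(xI - A) = x^2(x - 3)(x + 1)^3, so the eigenvalues are -1 (algebraic multiplicity 3), 0 (algebraic multiplicity 2), 3 (algebraic multiplicity 1).

For λ = -1: rank(A + I) = 4, rank((A + I)^2) = 3. The eigenspace has dimension 6 - 4 = 2, so there are 2 Jordan blocks; the rank sequence gives block sizes [2, 1].

For λ = 0: rank(A) = 4. The eigenspace has dimension 6 - 4 = 2, so there are 2 Jordan blocks; the rank sequence gives block sizes [1, 1].

For λ = 3: algebraic multiplicity 1 gives one 1×1 block.

Assembling the blocks gives the Jordan form J above.

J = [[-1, 1, 0, 0, 0, 0], [0, -1, 0, 0, 0, 0], [0, 0, -1, 0, 0, 0], [0, 0, 0, 0, 0, 0], [0, 0, 0, 0, 0, 0], [0, 0, 0, 0, 0, 3]]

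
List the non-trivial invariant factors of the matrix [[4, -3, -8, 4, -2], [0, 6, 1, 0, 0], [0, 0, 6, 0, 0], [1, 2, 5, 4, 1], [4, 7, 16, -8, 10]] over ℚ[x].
The Jordan structure of A has elementary divisors (x - 6)^3, (x - 6)^2. Arranging the block sizes at each eigenvalue in decreasing order and taking row products gives the invariant factors.

Invariant factors (smallest first, each dividing the next): (x - 6)^2, (x - 6)^3.

Check: the last factor (x - 6)^3 is the minimal polynomial, and the product (x - 6)^5 is the characteristic polynomial.

(x - 6)^2, (x - 6)^3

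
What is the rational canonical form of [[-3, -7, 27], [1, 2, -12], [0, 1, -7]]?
R = [[0, 0, -16], [1, 0, -20], [0, 1, -8]]

The invariant factors of A (the non-unit diagonal entries of the Smith normal form of xI - A over ℚ[x]) are (x + 2)^2(x + 4), each dividing the next. The characteristic polynomial is their product, (x + 2)^2(x + 4).

The rational canonical form is the block-diagonal matrix of companion matrices C(f_i):
R = [[0, 0, -16], [1, 0, -20], [0, 1, -8]].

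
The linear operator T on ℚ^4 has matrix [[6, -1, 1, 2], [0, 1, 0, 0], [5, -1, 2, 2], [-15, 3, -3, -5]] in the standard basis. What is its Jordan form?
J = [[1, 1, 0, 0], [0, 1, 0, 0], [0, 0, 1, 0], [0, 0, 0, 1]]

The characteristic polynomial is det(xI - A) = (x - 1)^4, so the eigenvalues are 1 (algebraic multiplicity 4).

For λ = 1: rank(A - I) = 1, rank((A - I)^2) = 0. The eigenspace has dimension 4 - 1 = 3, so there are 3 Jordan blocks; the rank sequence gives block sizes [2, 1, 1].

Assembling the blocks gives the Jordan form J above.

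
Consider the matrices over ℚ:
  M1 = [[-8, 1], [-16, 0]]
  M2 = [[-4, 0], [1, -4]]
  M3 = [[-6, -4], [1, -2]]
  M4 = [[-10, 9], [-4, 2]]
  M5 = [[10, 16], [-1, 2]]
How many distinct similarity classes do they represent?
2 classes: {M1, M2, M3, M4}, {M5}

Characteristic polynomials: χ_{M1} = (x + 4)^2, χ_{M2} = (x + 4)^2, χ_{M3} = (x + 4)^2, χ_{M4} = (x + 4)^2, χ_{M5} = (x - 6)^2.

{M1, M2, M3, M4}: invariant factors (x + 4)^2.

{M5}: invariant factors (x - 6)^2.

Matrices are similar if and only if their invariant-factor lists agree; the partition into similarity classes is {M1, M2, M3, M4}, {M5}.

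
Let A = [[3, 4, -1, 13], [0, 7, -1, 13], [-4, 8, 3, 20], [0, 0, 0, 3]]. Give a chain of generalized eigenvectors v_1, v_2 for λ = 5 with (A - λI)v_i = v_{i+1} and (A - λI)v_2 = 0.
v_1 = [[1, 1, 1, 0]]^T, v_2 = [[1, 1, 2, 0]]^T

We seek v_1 ∈ ker((A - 5I)^2) \ ker(A - 5I), then set v_{i+1} = (A - 5I) v_i.

One such chain is v_1 = [[1, 1, 1, 0]]^T, v_2 = [[1, 1, 2, 0]]^T. Check: (A - 5I) v_2 = [[0, 0, 0, 0]]^T = 0.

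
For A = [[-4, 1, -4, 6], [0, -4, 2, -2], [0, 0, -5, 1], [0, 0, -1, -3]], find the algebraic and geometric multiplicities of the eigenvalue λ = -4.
The characteristic polynomial is (x + 4)^4, so the factor x + 4 appears with exponent 4: the algebraic multiplicity is 4.

rank(A + 4I) = 2, so the eigenspace has dimension 4 - 2 = 2: the geometric multiplicity is 2.

Since 2 < 4, A is not diagonalizable.

algebraic multiplicity 4, geometric multiplicity 2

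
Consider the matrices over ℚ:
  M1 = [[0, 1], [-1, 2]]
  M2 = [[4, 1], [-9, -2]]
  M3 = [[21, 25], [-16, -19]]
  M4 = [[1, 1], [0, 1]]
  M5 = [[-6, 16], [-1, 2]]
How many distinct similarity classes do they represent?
Characteristic polynomials: χ_{M1} = (x - 1)^2, χ_{M2} = (x - 1)^2, χ_{M3} = (x - 1)^2, χ_{M4} = (x - 1)^2, χ_{M5} = (x + 2)^2.

{M1, M2, M3, M4}: invariant factors (x - 1)^2.

{M5}: invariant factors (x + 2)^2.

Matrices are similar if and only if their invariant-factor lists agree; the partition into similarity classes is {M1, M2, M3, M4}, {M5}.

2 classes: {M1, M2, M3, M4}, {M5}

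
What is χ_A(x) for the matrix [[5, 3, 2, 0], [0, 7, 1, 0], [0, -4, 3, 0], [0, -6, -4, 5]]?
xI - A = [[x - 5, -3, -2, 0], [0, x - 7, -1, 0], [0, 4, x - 3, 0], [0, 6, 4, x - 5]].

Expanding det(xI - A) along the first row:
det(xI - A) = + (x - 5)·det([[x - 7, -1, 0], [4, x - 3, 0], [6, 4, x - 5]]) - (-3)·det([[0, -1, 0], [0, x - 3, 0], [0, 4, x - 5]]) + (-2)·det([[0, x - 7, 0], [0, 4, 0], [0, 6, x - 5]]) - (0)·det([[0, x - 7, -1], [0, 4, x - 3], [0, 6, 4]]).

Evaluating gives χ_A(x) = x^4 - 20x^3 + 150x^2 - 500x + 625 = (x - 5)^4.

χ_A(x) = (x - 5)^4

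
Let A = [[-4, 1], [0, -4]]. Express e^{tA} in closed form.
A has Jordan form J = [[-4, 1], [0, -4]] with A = PJP^{-1}, so e^{tA} = P e^{tJ} P^{-1}.

For a Jordan block J_k(λ), e^{tJ_k(λ)} = e^{λt} · (I + tN + t^2 N^2/2! + ... + t^{k-1} N^{k-1}/(k-1)!) where N is the nilpotent superdiagonal part.

Assembling the blocks and conjugating back gives the entries of e^{tA} as shown above.

e^{tA} = [[e^{-4*t}, t*e^{-4*t}], [0, e^{-4*t}]]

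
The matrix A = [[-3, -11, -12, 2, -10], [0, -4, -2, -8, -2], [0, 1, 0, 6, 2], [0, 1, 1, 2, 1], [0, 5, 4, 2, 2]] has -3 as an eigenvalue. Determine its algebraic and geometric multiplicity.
The characteristic polynomial is (x - 2)^2(x + 2)^2(x + 3), so the factor x + 3 appears with exponent 1: the algebraic multiplicity is 1.

rank(A + 3I) = 4, so the eigenspace has dimension 5 - 4 = 1: the geometric multiplicity is 1.

algebraic multiplicity 1, geometric multiplicity 1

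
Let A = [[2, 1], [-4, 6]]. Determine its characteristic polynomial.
χ_A(x) = (x - 4)^2

xI - A = [[x - 2, -1], [4, x - 6]].

Expanding det(xI - A) along the first row:
det(xI - A) = + (x - 2)·det([[x - 6]]) - (-1)·det([[4]]).

Evaluating gives χ_A(x) = x^2 - 8x + 16 = (x - 4)^2.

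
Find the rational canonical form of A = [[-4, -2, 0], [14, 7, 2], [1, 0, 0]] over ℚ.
R = [[0, 0, -4], [1, 0, 0], [0, 1, 3]]

The invariant factors of A (the non-unit diagonal entries of the Smith normal form of xI - A over ℚ[x]) are (x - 2)^2(x + 1), each dividing the next. The characteristic polynomial is their product, (x - 2)^2(x + 1).

The rational canonical form is the block-diagonal matrix of companion matrices C(f_i):
R = [[0, 0, -4], [1, 0, 0], [0, 1, 3]].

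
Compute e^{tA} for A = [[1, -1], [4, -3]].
A has Jordan form J = [[-1, 1], [0, -1]] with A = PJP^{-1}, so e^{tA} = P e^{tJ} P^{-1}.

For a Jordan block J_k(λ), e^{tJ_k(λ)} = e^{λt} · (I + tN + t^2 N^2/2! + ... + t^{k-1} N^{k-1}/(k-1)!) where N is the nilpotent superdiagonal part.

Assembling the blocks and conjugating back gives the entries of e^{tA} as shown above.

e^{tA} = [[(2*t + 1)*e^{-t}, -t*e^{-t}], [4*t*e^{-t}, (1 - 2*t)*e^{-t}]]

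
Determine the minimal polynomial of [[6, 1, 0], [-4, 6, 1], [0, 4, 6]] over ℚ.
The characteristic polynomial factors as (x - 6)^3. The minimal polynomial is ∏(x - λ)^{k_λ} where k_λ is the size of the largest Jordan block at λ.

For λ = 6: rank(A - 6I) = 2, and the largest Jordan block has size 3 (the smallest k with rank((A - 6I)^k) = rank((A - 6I)^(k+1))).

So m_A(x) = (x - 6)^3.

m_A(x) = (x - 6)^3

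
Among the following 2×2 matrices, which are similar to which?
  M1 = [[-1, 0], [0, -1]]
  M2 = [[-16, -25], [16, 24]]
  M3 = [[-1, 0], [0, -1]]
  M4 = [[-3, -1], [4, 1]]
3 classes: {M1, M3}, {M2}, {M4}

Characteristic polynomials: χ_{M1} = (x + 1)^2, χ_{M2} = (x - 4)^2, χ_{M3} = (x + 1)^2, χ_{M4} = (x + 1)^2.

{M1, M3}: invariant factors x + 1, x + 1.

{M2}: invariant factors (x - 4)^2.

{M4}: invariant factors (x + 1)^2.

Matrices are similar if and only if their invariant-factor lists agree; the partition into similarity classes is {M1, M3}, {M2}, {M4}.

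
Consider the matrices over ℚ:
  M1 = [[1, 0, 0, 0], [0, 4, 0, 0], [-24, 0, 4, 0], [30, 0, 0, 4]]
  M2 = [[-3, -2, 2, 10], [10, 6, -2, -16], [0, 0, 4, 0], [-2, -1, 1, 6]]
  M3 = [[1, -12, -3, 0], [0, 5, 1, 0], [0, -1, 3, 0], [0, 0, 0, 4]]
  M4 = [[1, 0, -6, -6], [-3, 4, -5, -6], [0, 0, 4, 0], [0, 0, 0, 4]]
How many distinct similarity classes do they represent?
2 classes: {M1}, {M2, M3, M4}

Characteristic polynomials: χ_{M1} = (x - 4)^3(x - 1), χ_{M2} = (x - 4)^3(x - 1), χ_{M3} = (x - 4)^3(x - 1), χ_{M4} = (x - 4)^3(x - 1).

{M1}: invariant factors x - 4, x - 4, (x - 4)(x - 1).

{M2, M3, M4}: invariant factors x - 4, (x - 4)^2(x - 1).

Matrices are similar if and only if their invariant-factor lists agree; the partition into similarity classes is {M1}, {M2, M3, M4}.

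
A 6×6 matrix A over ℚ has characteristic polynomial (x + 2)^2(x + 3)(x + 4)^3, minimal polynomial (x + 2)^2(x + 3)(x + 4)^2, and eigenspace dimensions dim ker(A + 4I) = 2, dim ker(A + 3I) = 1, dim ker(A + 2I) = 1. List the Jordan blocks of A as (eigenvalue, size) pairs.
λ = -4: algebraic multiplicity 3 (exponent in χ_A), largest block size 2 (exponent in m_A), 2 blocks (geometric multiplicity). These force block sizes [2, 1].
λ = -3: algebraic multiplicity 1 (exponent in χ_A), largest block size 1 (exponent in m_A), 1 block (geometric multiplicity). This forces block sizes [1].
λ = -2: algebraic multiplicity 2 (exponent in χ_A), largest block size 2 (exponent in m_A), 1 block (geometric multiplicity). This forces block sizes [2].

Jordan blocks: (-4, 2), (-4, 1), (-3, 1), (-2, 2)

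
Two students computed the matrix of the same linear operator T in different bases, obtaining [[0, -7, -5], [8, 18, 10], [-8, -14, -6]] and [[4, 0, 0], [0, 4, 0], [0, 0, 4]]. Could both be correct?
No.

Both have characteristic polynomial (x - 4)^3, but the minimal polynomial of A is (x - 4)^2 while the minimal polynomial of B is x - 4. The minimal polynomial is a similarity invariant, so A and B are not similar.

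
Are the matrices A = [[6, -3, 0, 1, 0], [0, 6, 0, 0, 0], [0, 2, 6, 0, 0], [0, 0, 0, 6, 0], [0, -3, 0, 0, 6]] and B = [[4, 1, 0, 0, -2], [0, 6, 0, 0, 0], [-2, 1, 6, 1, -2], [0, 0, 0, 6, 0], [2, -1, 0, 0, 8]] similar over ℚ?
Two matrices over a field are similar if and only if they have the same invariant factors.

Both A and B have characteristic polynomial (x - 6)^5 and minimal polynomial (x - 6)^2. Computing further, both have invariant factors x - 6, (x - 6)^2, (x - 6)^2. Hence A and B are similar.

Yes.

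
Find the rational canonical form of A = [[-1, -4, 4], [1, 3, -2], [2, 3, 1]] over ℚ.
R = [[0, 0, -1], [1, 0, -1], [0, 1, 3]]

The invariant factors of A (the non-unit diagonal entries of the Smith normal form of xI - A over ℚ[x]) are (x - 1)(x^2 - 2x - 1), each dividing the next. The characteristic polynomial is their product, (x - 1)(x^2 - 2x - 1).

The rational canonical form is the block-diagonal matrix of companion matrices C(f_i):
R = [[0, 0, -1], [1, 0, -1], [0, 1, 3]].

Note the characteristic polynomial does not split into linear factors over ℚ, so A has no Jordan form over ℚ; the rational canonical form exists over any field.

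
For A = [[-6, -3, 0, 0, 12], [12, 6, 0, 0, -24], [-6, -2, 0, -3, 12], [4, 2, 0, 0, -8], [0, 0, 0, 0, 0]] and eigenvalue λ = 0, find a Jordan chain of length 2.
We seek v_1 ∈ ker(A^2) \ ker(A), then set v_{i+1} = A v_i.

One such chain is v_1 = [[-7, 13, -9, 4, 0]]^T, v_2 = [[3, -6, 4, -2, 0]]^T. Check: A v_2 = [[0, 0, 0, 0, 0]]^T = 0.

v_1 = [[-7, 13, -9, 4, 0]]^T, v_2 = [[3, -6, 4, -2, 0]]^T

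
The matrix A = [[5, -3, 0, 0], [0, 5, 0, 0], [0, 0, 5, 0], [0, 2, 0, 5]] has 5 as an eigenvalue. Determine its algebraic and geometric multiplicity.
algebraic multiplicity 4, geometric multiplicity 3

The characteristic polynomial is (x - 5)^4, so the factor x - 5 appears with exponent 4: the algebraic multiplicity is 4.

rank(A - 5I) = 1, so the eigenspace has dimension 4 - 1 = 3: the geometric multiplicity is 3.

Since 3 < 4, A is not diagonalizable.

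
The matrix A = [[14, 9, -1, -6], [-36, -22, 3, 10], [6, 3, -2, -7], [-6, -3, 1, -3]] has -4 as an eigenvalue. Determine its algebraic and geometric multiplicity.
algebraic multiplicity 3, geometric multiplicity 1

The characteristic polynomial is (x + 1)(x + 4)^3, so the factor x + 4 appears with exponent 3: the algebraic multiplicity is 3.

rank(A + 4I) = 3, so the eigenspace has dimension 4 - 3 = 1: the geometric multiplicity is 1.

Since 1 < 3, A is not diagonalizable.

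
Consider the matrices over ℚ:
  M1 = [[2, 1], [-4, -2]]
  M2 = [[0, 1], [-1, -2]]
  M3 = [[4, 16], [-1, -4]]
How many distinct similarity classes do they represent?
Characteristic polynomials: χ_{M1} = x^2, χ_{M2} = (x + 1)^2, χ_{M3} = x^2.

{M1, M3}: invariant factors x^2.

{M2}: invariant factors (x + 1)^2.

Matrices are similar if and only if their invariant-factor lists agree; the partition into similarity classes is {M1, M3}, {M2}.

2 classes: {M1, M3}, {M2}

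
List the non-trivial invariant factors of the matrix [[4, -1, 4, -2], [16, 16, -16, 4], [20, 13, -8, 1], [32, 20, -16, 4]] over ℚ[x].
The Jordan structure of A has elementary divisors (x - 4)^2, (x - 4)^2. Arranging the block sizes at each eigenvalue in decreasing order and taking row products gives the invariant factors.

Invariant factors (smallest first, each dividing the next): (x - 4)^2, (x - 4)^2.

Check: the last factor (x - 4)^2 is the minimal polynomial, and the product (x - 4)^4 is the characteristic polynomial.

(x - 4)^2, (x - 4)^2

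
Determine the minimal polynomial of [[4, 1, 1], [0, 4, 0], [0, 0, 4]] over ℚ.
m_A(x) = (x - 4)^2

The characteristic polynomial factors as (x - 4)^3. The minimal polynomial is ∏(x - λ)^{k_λ} where k_λ is the size of the largest Jordan block at λ.

For λ = 4: rank(A - 4I) = 1, and the largest Jordan block has size 2 (the smallest k with rank((A - 4I)^k) = rank((A - 4I)^(k+1))).

So m_A(x) = (x - 4)^2.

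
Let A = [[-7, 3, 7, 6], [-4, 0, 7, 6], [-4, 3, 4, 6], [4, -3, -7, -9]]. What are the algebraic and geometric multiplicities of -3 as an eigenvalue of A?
The characteristic polynomial is (x + 3)^4, so the factor x + 3 appears with exponent 4: the algebraic multiplicity is 4.

rank(A + 3I) = 1, so the eigenspace has dimension 4 - 1 = 3: the geometric multiplicity is 3.

Since 3 < 4, A is not diagonalizable.

algebraic multiplicity 4, geometric multiplicity 3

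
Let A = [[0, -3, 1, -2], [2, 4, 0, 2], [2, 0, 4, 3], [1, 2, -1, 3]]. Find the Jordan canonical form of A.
J = [[2, 0, 0, 0], [0, 3, 1, 0], [0, 0, 3, 1], [0, 0, 0, 3]]

The characteristic polynomial is det(xI - A) = (x - 3)^3(x - 2), so the eigenvalues are 2 (algebraic multiplicity 1), 3 (algebraic multiplicity 3).

For λ = 2: algebraic multiplicity 1 gives one 1×1 block.

For λ = 3: rank(A - 3I) = 3, rank((A - 3I)^2) = 2, rank((A - 3I)^3) = 1. The eigenspace has dimension 4 - 3 = 1, so there is 1 Jordan block; the rank sequence gives block sizes [3].

Assembling the blocks gives the Jordan form J above.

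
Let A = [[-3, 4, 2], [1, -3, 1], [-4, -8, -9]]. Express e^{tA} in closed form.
A has Jordan form J = [[-5, 1, 0], [0, -5, 0], [0, 0, -5]] with A = PJP^{-1}, so e^{tA} = P e^{tJ} P^{-1}.

For a Jordan block J_k(λ), e^{tJ_k(λ)} = e^{λt} · (I + tN + t^2 N^2/2! + ... + t^{k-1} N^{k-1}/(k-1)!) where N is the nilpotent superdiagonal part.

Assembling the blocks and conjugating back gives the entries of e^{tA} as shown above.

e^{tA} = [[(2*t + 1)*e^{-5*t}, 4*t*e^{-5*t}, 2*t*e^{-5*t}], [t*e^{-5*t}, (2*t + 1)*e^{-5*t}, t*e^{-5*t}], [-4*t*e^{-5*t}, -8*t*e^{-5*t}, (1 - 4*t)*e^{-5*t}]]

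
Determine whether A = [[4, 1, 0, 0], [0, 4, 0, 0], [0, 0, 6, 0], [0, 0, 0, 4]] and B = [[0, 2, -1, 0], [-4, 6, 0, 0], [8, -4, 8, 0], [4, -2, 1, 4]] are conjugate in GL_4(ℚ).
Two matrices over a field are similar if and only if they have the same invariant factors.

Both A and B have characteristic polynomial (x - 6)(x - 4)^3 and minimal polynomial (x - 6)(x - 4)^2. Computing further, both have invariant factors x - 4, (x - 6)(x - 4)^2. Hence A and B are similar.

Yes.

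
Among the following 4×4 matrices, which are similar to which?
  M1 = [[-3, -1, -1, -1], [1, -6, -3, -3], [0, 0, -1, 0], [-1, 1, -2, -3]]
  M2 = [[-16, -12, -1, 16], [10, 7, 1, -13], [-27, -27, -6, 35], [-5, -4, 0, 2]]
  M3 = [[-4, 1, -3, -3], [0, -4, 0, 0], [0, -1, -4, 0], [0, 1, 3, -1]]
2 classes: {M1, M2}, {M3}

Characteristic polynomials: χ_{M1} = (x + 1)(x + 4)^3, χ_{M2} = (x + 1)(x + 4)^3, χ_{M3} = (x + 1)(x + 4)^3.

{M1, M2}: invariant factors (x + 1)(x + 4)^3.

{M3}: invariant factors x + 4, (x + 1)(x + 4)^2.

Matrices are similar if and only if their invariant-factor lists agree; the partition into similarity classes is {M1, M2}, {M3}.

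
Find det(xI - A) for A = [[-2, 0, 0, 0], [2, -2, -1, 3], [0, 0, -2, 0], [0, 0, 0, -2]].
xI - A = [[x + 2, 0, 0, 0], [-2, x + 2, 1, -3], [0, 0, x + 2, 0], [0, 0, 0, x + 2]].

Expanding det(xI - A) along the first row:
det(xI - A) = + (x + 2)·det([[x + 2, 1, -3], [0, x + 2, 0], [0, 0, x + 2]]) - (0)·det([[-2, 1, -3], [0, x + 2, 0], [0, 0, x + 2]]) + (0)·det([[-2, x + 2, -3], [0, 0, 0], [0, 0, x + 2]]) - (0)·det([[-2, x + 2, 1], [0, 0, x + 2], [0, 0, 0]]).

Evaluating gives χ_A(x) = x^4 + 8x^3 + 24x^2 + 32x + 16 = (x + 2)^4.

χ_A(x) = (x + 2)^4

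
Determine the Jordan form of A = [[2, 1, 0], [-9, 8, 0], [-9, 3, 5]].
The characteristic polynomial is det(xI - A) = (x - 5)^3, so the eigenvalues are 5 (algebraic multiplicity 3).

For λ = 5: rank(A - 5I) = 1, rank((A - 5I)^2) = 0. The eigenspace has dimension 3 - 1 = 2, so there are 2 Jordan blocks; the rank sequence gives block sizes [2, 1].

Assembling the blocks gives the Jordan form J above.

J = [[5, 1, 0], [0, 5, 0], [0, 0, 5]]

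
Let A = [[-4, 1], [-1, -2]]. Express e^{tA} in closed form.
A has Jordan form J = [[-3, 1], [0, -3]] with A = PJP^{-1}, so e^{tA} = P e^{tJ} P^{-1}.

For a Jordan block J_k(λ), e^{tJ_k(λ)} = e^{λt} · (I + tN + t^2 N^2/2! + ... + t^{k-1} N^{k-1}/(k-1)!) where N is the nilpotent superdiagonal part.

Assembling the blocks and conjugating back gives the entries of e^{tA} as shown above.

e^{tA} = [[(1 - t)*e^{-3*t}, t*e^{-3*t}], [-t*e^{-3*t}, (t + 1)*e^{-3*t}]]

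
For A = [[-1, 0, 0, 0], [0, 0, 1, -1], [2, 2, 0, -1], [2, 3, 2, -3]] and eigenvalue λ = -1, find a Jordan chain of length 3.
v_1 = [[2, -4, -5, -10]]^T, v_2 = [[0, 1, 1, 2]]^T, v_3 = [[0, 0, 1, 1]]^T

We seek v_1 ∈ ker((A + I)^3) \ ker((A + I)^2), then set v_{i+1} = (A + I) v_i.

One such chain is v_1 = [[2, -4, -5, -10]]^T, v_2 = [[0, 1, 1, 2]]^T, v_3 = [[0, 0, 1, 1]]^T. Check: (A + I) v_3 = [[0, 0, 0, 0]]^T = 0.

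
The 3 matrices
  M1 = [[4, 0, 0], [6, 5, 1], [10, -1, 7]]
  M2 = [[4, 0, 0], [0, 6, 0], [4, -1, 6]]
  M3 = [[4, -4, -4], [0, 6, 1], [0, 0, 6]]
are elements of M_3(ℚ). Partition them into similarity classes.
Characteristic polynomials: χ_{M1} = (x - 6)^2(x - 4), χ_{M2} = (x - 6)^2(x - 4), χ_{M3} = (x - 6)^2(x - 4).

{M1, M2, M3}: invariant factors (x - 6)^2(x - 4).

Matrices are similar if and only if their invariant-factor lists agree; the partition into similarity classes is {M1, M2, M3}.

1 class: {M1, M2, M3}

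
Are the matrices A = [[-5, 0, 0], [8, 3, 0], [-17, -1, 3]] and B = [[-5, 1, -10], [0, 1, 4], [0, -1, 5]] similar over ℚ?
Yes.

Two matrices over a field are similar if and only if they have the same invariant factors.

Both A and B have characteristic polynomial (x - 3)^2(x + 5) and minimal polynomial (x - 3)^2(x + 5). Computing further, both have invariant factors (x - 3)^2(x + 5). Hence A and B are similar.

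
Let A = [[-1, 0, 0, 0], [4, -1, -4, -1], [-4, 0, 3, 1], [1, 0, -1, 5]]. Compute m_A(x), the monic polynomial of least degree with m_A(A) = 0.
The characteristic polynomial factors as (x - 4)^2(x + 1)^2. The minimal polynomial is ∏(x - λ)^{k_λ} where k_λ is the size of the largest Jordan block at λ.

For λ = -1: rank(A + I) = 2, and the largest Jordan block has size 1 (the smallest k with rank((A + I)^k) = rank((A + I)^(k+1))).
For λ = 4: rank(A - 4I) = 3, and the largest Jordan block has size 2 (the smallest k with rank((A - 4I)^k) = rank((A - 4I)^(k+1))).

So m_A(x) = (x - 4)^2(x + 1).

m_A(x) = (x - 4)^2(x + 1)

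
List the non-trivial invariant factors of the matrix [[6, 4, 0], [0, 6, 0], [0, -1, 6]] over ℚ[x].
x - 6, (x - 6)^2

The Jordan structure of A has elementary divisors (x - 6)^2, (x - 6). Arranging the block sizes at each eigenvalue in decreasing order and taking row products gives the invariant factors.

Invariant factors (smallest first, each dividing the next): x - 6, (x - 6)^2.

Check: the last factor (x - 6)^2 is the minimal polynomial, and the product (x - 6)^3 is the characteristic polynomial.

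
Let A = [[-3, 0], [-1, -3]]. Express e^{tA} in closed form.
e^{tA} = [[e^{-3*t}, 0], [-t*e^{-3*t}, e^{-3*t}]]

A has Jordan form J = [[-3, 1], [0, -3]] with A = PJP^{-1}, so e^{tA} = P e^{tJ} P^{-1}.

For a Jordan block J_k(λ), e^{tJ_k(λ)} = e^{λt} · (I + tN + t^2 N^2/2! + ... + t^{k-1} N^{k-1}/(k-1)!) where N is the nilpotent superdiagonal part.

Assembling the blocks and conjugating back gives the entries of e^{tA} as shown above.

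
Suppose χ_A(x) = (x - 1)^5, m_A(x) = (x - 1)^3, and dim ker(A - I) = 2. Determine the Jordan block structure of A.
Jordan blocks: (1, 3), (1, 2)

λ = 1: algebraic multiplicity 5 (exponent in χ_A), largest block size 3 (exponent in m_A), 2 blocks (geometric multiplicity). These force block sizes [3, 2].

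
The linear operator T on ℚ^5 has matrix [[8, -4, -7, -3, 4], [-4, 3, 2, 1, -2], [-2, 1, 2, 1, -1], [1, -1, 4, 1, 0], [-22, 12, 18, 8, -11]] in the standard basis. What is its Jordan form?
The characteristic polynomial is det(xI - A) = x^2(x - 1)^3, so the eigenvalues are 0 (algebraic multiplicity 2), 1 (algebraic multiplicity 3).

For λ = 0: rank(A) = 4, rank(A^2) = 3. The eigenspace has dimension 5 - 4 = 1, so there is 1 Jordan block; the rank sequence gives block sizes [2].

For λ = 1: rank(A - I) = 4, rank((A - I)^2) = 3, rank((A - I)^3) = 2. The eigenspace has dimension 5 - 4 = 1, so there is 1 Jordan block; the rank sequence gives block sizes [3].

Assembling the blocks gives the Jordan form J above.

J = [[0, 1, 0, 0, 0], [0, 0, 0, 0, 0], [0, 0, 1, 1, 0], [0, 0, 0, 1, 1], [0, 0, 0, 0, 1]]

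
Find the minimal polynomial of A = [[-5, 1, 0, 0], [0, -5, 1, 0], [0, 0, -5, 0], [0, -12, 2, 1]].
The characteristic polynomial factors as (x - 1)(x + 5)^3. The minimal polynomial is ∏(x - λ)^{k_λ} where k_λ is the size of the largest Jordan block at λ.

For λ = -5: rank(A + 5I) = 3, and the largest Jordan block has size 3 (the smallest k with rank((A + 5I)^k) = rank((A + 5I)^(k+1))).
For λ = 1: rank(A - I) = 3, and the largest Jordan block has size 1 (the smallest k with rank((A - I)^k) = rank((A - I)^(k+1))).

So m_A(x) = (x - 1)(x + 5)^3.

m_A(x) = (x - 1)(x + 5)^3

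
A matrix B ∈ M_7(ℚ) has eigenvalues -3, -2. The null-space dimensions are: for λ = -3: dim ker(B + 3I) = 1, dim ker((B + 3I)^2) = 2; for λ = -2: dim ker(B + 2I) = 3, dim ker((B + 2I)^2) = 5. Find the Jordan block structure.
λ = -3: successive nullity increments [1, 1] count blocks of size ≥ k; block sizes are [2].
λ = -2: successive nullity increments [3, 2] count blocks of size ≥ k; block sizes are [2, 2, 1].

Jordan blocks: (-3, 2), (-2, 2), (-2, 2), (-2, 1)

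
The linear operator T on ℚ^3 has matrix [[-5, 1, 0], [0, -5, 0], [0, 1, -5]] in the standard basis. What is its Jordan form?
J = [[-5, 1, 0], [0, -5, 0], [0, 0, -5]]

The characteristic polynomial is det(xI - A) = (x + 5)^3, so the eigenvalues are -5 (algebraic multiplicity 3).

For λ = -5: rank(A + 5I) = 1, rank((A + 5I)^2) = 0. The eigenspace has dimension 3 - 1 = 2, so there are 2 Jordan blocks; the rank sequence gives block sizes [2, 1].

Assembling the blocks gives the Jordan form J above.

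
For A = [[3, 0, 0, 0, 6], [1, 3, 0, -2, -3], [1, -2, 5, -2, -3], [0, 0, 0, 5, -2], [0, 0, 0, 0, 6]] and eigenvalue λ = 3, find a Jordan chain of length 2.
v_1 = [[1, -1, -1, 0, 0]]^T, v_2 = [[0, 1, 1, 0, 0]]^T

We seek v_1 ∈ ker((A - 3I)^2) \ ker(A - 3I), then set v_{i+1} = (A - 3I) v_i.

One such chain is v_1 = [[1, -1, -1, 0, 0]]^T, v_2 = [[0, 1, 1, 0, 0]]^T. Check: (A - 3I) v_2 = [[0, 0, 0, 0, 0]]^T = 0.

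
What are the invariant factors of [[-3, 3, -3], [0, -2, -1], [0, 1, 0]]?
(x + 1)^2(x + 3)

The Jordan structure of A has elementary divisors (x + 3), (x + 1)^2. Arranging the block sizes at each eigenvalue in decreasing order and taking row products gives the invariant factors.

Invariant factors (smallest first, each dividing the next): (x + 1)^2(x + 3).

Check: the last factor (x + 1)^2(x + 3) is the minimal polynomial, and the product (x + 1)^2(x + 3) is the characteristic polynomial.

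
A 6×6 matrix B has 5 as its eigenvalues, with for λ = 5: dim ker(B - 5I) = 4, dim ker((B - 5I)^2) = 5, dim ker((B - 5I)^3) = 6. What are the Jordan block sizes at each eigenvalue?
Jordan blocks: (5, 3), (5, 1), (5, 1), (5, 1)

λ = 5: successive nullity increments [4, 1, 1] count blocks of size ≥ k; block sizes are [3, 1, 1, 1].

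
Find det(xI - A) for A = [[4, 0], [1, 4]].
xI - A = [[x - 4, 0], [-1, x - 4]].

Expanding det(xI - A) along the first row:
det(xI - A) = + (x - 4)·det([[x - 4]]) - (0)·det([[-1]]).

Evaluating gives χ_A(x) = x^2 - 8x + 16 = (x - 4)^2.

χ_A(x) = (x - 4)^2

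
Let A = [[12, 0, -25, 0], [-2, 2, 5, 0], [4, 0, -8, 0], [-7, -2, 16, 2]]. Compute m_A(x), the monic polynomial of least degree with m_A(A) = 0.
m_A(x) = (x - 2)^3

The characteristic polynomial factors as (x - 2)^4. The minimal polynomial is ∏(x - λ)^{k_λ} where k_λ is the size of the largest Jordan block at λ.

For λ = 2: rank(A - 2I) = 2, and the largest Jordan block has size 3 (the smallest k with rank((A - 2I)^k) = rank((A - 2I)^(k+1))).

So m_A(x) = (x - 2)^3.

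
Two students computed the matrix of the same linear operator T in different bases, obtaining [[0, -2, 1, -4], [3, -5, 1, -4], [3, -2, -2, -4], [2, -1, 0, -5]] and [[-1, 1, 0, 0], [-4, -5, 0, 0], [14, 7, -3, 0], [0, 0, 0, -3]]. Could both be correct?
Both have characteristic polynomial (x + 3)^4, but the minimal polynomial of A is (x + 3)^3 while the minimal polynomial of B is (x + 3)^2. The minimal polynomial is a similarity invariant, so A and B are not similar.

No.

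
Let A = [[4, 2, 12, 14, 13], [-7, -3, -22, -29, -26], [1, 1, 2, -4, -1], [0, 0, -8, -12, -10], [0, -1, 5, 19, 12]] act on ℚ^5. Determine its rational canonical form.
R = [[0, 0, 0, 0, 4], [1, 0, 0, 0, -8], [0, 1, 0, 0, 9], [0, 0, 1, 0, -7], [0, 0, 0, 1, 3]]

The invariant factors of A (the non-unit diagonal entries of the Smith normal form of xI - A over ℚ[x]) are (x - 1)(x^2 - x + 2)^2, each dividing the next. The characteristic polynomial is their product, (x - 1)(x^2 - x + 2)^2.

The rational canonical form is the block-diagonal matrix of companion matrices C(f_i):
R = [[0, 0, 0, 0, 4], [1, 0, 0, 0, -8], [0, 1, 0, 0, 9], [0, 0, 1, 0, -7], [0, 0, 0, 1, 3]].

Note the characteristic polynomial does not split into linear factors over ℚ, so A has no Jordan form over ℚ; the rational canonical form exists over any field.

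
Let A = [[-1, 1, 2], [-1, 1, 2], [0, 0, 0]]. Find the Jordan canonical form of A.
The characteristic polynomial is det(xI - A) = x^3, so the eigenvalues are 0 (algebraic multiplicity 3).

For λ = 0: rank(A) = 1, rank(A^2) = 0. The eigenspace has dimension 3 - 1 = 2, so there are 2 Jordan blocks; the rank sequence gives block sizes [2, 1].

Assembling the blocks gives the Jordan form J above.

J = [[0, 1, 0], [0, 0, 0], [0, 0, 0]]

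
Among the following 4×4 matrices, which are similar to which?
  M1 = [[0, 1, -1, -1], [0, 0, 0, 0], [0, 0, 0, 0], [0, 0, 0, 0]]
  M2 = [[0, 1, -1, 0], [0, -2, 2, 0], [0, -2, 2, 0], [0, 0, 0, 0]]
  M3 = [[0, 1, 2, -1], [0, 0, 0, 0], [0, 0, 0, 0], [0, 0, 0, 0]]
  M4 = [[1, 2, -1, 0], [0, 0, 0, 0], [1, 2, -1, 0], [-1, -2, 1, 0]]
1 class: {M1, M2, M3, M4}

Characteristic polynomials: χ_{M1} = x^4, χ_{M2} = x^4, χ_{M3} = x^4, χ_{M4} = x^4.

{M1, M2, M3, M4}: invariant factors x, x, x^2.

Matrices are similar if and only if their invariant-factor lists agree; the partition into similarity classes is {M1, M2, M3, M4}.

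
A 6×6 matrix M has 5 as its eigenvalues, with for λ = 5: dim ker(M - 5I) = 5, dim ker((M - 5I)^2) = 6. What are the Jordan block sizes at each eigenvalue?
Jordan blocks: (5, 2), (5, 1), (5, 1), (5, 1), (5, 1)

λ = 5: successive nullity increments [5, 1] count blocks of size ≥ k; block sizes are [2, 1, 1, 1, 1].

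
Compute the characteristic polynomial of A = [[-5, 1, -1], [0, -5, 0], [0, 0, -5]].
xI - A = [[x + 5, -1, 1], [0, x + 5, 0], [0, 0, x + 5]].

Expanding det(xI - A) along the first row:
det(xI - A) = + (x + 5)·det([[x + 5, 0], [0, x + 5]]) - (-1)·det([[0, 0], [0, x + 5]]) + (1)·det([[0, x + 5], [0, 0]]).

Evaluating gives χ_A(x) = x^3 + 15x^2 + 75x + 125 = (x + 5)^3.

χ_A(x) = (x + 5)^3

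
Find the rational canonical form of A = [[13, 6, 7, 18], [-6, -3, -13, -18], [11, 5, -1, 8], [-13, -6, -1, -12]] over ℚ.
The invariant factors of A (the non-unit diagonal entries of the Smith normal form of xI - A over ℚ[x]) are (x - 1)(x + 3)(x^2 + x + 2), each dividing the next. The characteristic polynomial is their product, (x - 1)(x + 3)(x^2 + x + 2).

The rational canonical form is the block-diagonal matrix of companion matrices C(f_i):
R = [[0, 0, 0, 6], [1, 0, 0, -1], [0, 1, 0, -1], [0, 0, 1, -3]].

Note the characteristic polynomial does not split into linear factors over ℚ, so A has no Jordan form over ℚ; the rational canonical form exists over any field.

R = [[0, 0, 0, 6], [1, 0, 0, -1], [0, 1, 0, -1], [0, 0, 1, -3]]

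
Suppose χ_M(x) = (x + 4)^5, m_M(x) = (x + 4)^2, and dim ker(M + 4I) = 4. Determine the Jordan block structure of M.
λ = -4: algebraic multiplicity 5 (exponent in χ_M), largest block size 2 (exponent in m_M), 4 blocks (geometric multiplicity). These force block sizes [2, 1, 1, 1].

Jordan blocks: (-4, 2), (-4, 1), (-4, 1), (-4, 1)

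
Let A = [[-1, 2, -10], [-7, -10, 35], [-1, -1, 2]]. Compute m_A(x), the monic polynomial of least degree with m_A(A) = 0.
The characteristic polynomial factors as (x + 3)^3. The minimal polynomial is ∏(x - λ)^{k_λ} where k_λ is the size of the largest Jordan block at λ.

For λ = -3: rank(A + 3I) = 1, and the largest Jordan block has size 2 (the smallest k with rank((A + 3I)^k) = rank((A + 3I)^(k+1))).

So m_A(x) = (x + 3)^2.

m_A(x) = (x + 3)^2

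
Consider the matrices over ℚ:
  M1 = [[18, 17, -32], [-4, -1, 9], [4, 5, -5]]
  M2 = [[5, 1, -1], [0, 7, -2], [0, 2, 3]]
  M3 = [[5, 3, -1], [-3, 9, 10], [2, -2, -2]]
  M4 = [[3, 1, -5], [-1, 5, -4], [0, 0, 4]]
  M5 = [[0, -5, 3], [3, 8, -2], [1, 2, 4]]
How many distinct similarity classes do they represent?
Characteristic polynomials: χ_{M1} = (x - 4)^3, χ_{M2} = (x - 5)^3, χ_{M3} = (x - 4)^3, χ_{M4} = (x - 4)^3, χ_{M5} = (x - 4)^3.

{M1, M3, M4, M5}: invariant factors (x - 4)^3.

{M2}: invariant factors x - 5, (x - 5)^2.

Matrices are similar if and only if their invariant-factor lists agree; the partition into similarity classes is {M1, M3, M4, M5}, {M2}.

2 classes: {M1, M3, M4, M5}, {M2}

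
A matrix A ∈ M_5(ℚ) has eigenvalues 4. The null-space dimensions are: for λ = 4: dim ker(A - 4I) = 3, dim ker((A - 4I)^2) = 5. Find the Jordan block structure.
λ = 4: successive nullity increments [3, 2] count blocks of size ≥ k; block sizes are [2, 2, 1].

Jordan blocks: (4, 2), (4, 2), (4, 1)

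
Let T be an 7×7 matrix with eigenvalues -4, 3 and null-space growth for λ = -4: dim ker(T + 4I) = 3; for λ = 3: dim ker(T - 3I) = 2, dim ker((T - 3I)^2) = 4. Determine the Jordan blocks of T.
Jordan blocks: (-4, 1), (-4, 1), (-4, 1), (3, 2), (3, 2)

λ = -4: successive nullity increments [3] count blocks of size ≥ k; block sizes are [1, 1, 1].
λ = 3: successive nullity increments [2, 2] count blocks of size ≥ k; block sizes are [2, 2].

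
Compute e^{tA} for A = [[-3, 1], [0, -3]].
e^{tA} = [[e^{-3*t}, t*e^{-3*t}], [0, e^{-3*t}]]

A has Jordan form J = [[-3, 1], [0, -3]] with A = PJP^{-1}, so e^{tA} = P e^{tJ} P^{-1}.

For a Jordan block J_k(λ), e^{tJ_k(λ)} = e^{λt} · (I + tN + t^2 N^2/2! + ... + t^{k-1} N^{k-1}/(k-1)!) where N is the nilpotent superdiagonal part.

Assembling the blocks and conjugating back gives the entries of e^{tA} as shown above.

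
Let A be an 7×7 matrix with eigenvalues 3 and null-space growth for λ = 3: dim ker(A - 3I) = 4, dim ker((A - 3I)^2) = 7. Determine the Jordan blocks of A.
λ = 3: successive nullity increments [4, 3] count blocks of size ≥ k; block sizes are [2, 2, 2, 1].

Jordan blocks: (3, 2), (3, 2), (3, 2), (3, 1)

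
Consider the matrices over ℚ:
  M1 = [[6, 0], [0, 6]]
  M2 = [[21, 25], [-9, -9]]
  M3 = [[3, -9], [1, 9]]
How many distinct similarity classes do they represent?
Characteristic polynomials: χ_{M1} = (x - 6)^2, χ_{M2} = (x - 6)^2, χ_{M3} = (x - 6)^2.

{M1}: invariant factors x - 6, x - 6.

{M2, M3}: invariant factors (x - 6)^2.

Matrices are similar if and only if their invariant-factor lists agree; the partition into similarity classes is {M1}, {M2, M3}.

2 classes: {M1}, {M2, M3}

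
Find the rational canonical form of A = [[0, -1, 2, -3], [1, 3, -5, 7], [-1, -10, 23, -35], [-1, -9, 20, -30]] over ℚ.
The invariant factors of A (the non-unit diagonal entries of the Smith normal form of xI - A over ℚ[x]) are (x^2 + 2x - 1)^2, each dividing the next. The characteristic polynomial is their product, (x^2 + 2x - 1)^2.

The rational canonical form is the block-diagonal matrix of companion matrices C(f_i):
R = [[0, 0, 0, -1], [1, 0, 0, 4], [0, 1, 0, -2], [0, 0, 1, -4]].

Note the characteristic polynomial does not split into linear factors over ℚ, so A has no Jordan form over ℚ; the rational canonical form exists over any field.

R = [[0, 0, 0, -1], [1, 0, 0, 4], [0, 1, 0, -2], [0, 0, 1, -4]]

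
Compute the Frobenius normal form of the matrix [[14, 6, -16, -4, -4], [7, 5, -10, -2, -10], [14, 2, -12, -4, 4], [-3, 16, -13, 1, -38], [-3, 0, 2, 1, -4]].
The invariant factors of A (the non-unit diagonal entries of the Smith normal form of xI - A over ℚ[x]) are x^2 - 3x + 4, (x + 2)(x^2 - 3x + 4), each dividing the next. The characteristic polynomial is their product, (x + 2)(x^2 - 3x + 4)^2.

The rational canonical form is the block-diagonal matrix of companion matrices C(f_i):
R = [[0, -4, 0, 0, 0], [1, 3, 0, 0, 0], [0, 0, 0, 0, -8], [0, 0, 1, 0, 2], [0, 0, 0, 1, 1]].

Note the characteristic polynomial does not split into linear factors over ℚ, so A has no Jordan form over ℚ; the rational canonical form exists over any field.

R = [[0, -4, 0, 0, 0], [1, 3, 0, 0, 0], [0, 0, 0, 0, -8], [0, 0, 1, 0, 2], [0, 0, 0, 1, 1]]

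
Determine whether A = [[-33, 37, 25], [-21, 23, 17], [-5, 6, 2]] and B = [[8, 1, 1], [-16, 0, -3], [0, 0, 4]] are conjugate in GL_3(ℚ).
No.

trace(A) = -8 but trace(B) = 12. The trace is a similarity invariant, so A and B are not similar.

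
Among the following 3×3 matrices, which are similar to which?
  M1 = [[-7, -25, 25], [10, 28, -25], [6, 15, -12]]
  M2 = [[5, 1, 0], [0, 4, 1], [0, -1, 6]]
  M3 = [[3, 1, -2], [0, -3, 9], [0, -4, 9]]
3 classes: {M1}, {M2}, {M3}

Characteristic polynomials: χ_{M1} = (x - 3)^3, χ_{M2} = (x - 5)^3, χ_{M3} = (x - 3)^3.

{M1}: invariant factors x - 3, (x - 3)^2.

{M2}: invariant factors (x - 5)^3.

{M3}: invariant factors (x - 3)^3.

Matrices are similar if and only if their invariant-factor lists agree; the partition into similarity classes is {M1}, {M2}, {M3}.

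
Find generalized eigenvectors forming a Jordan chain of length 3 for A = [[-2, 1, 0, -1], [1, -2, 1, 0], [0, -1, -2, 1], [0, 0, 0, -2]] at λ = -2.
v_1 = [[0, 0, 1, 0]]^T, v_2 = [[0, 1, 0, 0]]^T, v_3 = [[1, 0, -1, 0]]^T

We seek v_1 ∈ ker((A + 2I)^3) \ ker((A + 2I)^2), then set v_{i+1} = (A + 2I) v_i.

One such chain is v_1 = [[0, 0, 1, 0]]^T, v_2 = [[0, 1, 0, 0]]^T, v_3 = [[1, 0, -1, 0]]^T. Check: (A + 2I) v_3 = [[0, 0, 0, 0]]^T = 0.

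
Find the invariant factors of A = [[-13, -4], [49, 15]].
The Jordan structure of A has elementary divisors (x - 1)^2. Arranging the block sizes at each eigenvalue in decreasing order and taking row products gives the invariant factors.

Invariant factors (smallest first, each dividing the next): (x - 1)^2.

Check: the last factor (x - 1)^2 is the minimal polynomial, and the product (x - 1)^2 is the characteristic polynomial.

(x - 1)^2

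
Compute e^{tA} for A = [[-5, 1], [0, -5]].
e^{tA} = [[e^{-5*t}, t*e^{-5*t}], [0, e^{-5*t}]]

A has Jordan form J = [[-5, 1], [0, -5]] with A = PJP^{-1}, so e^{tA} = P e^{tJ} P^{-1}.

For a Jordan block J_k(λ), e^{tJ_k(λ)} = e^{λt} · (I + tN + t^2 N^2/2! + ... + t^{k-1} N^{k-1}/(k-1)!) where N is the nilpotent superdiagonal part.

Assembling the blocks and conjugating back gives the entries of e^{tA} as shown above.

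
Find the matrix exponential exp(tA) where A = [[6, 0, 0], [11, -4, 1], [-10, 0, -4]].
A has Jordan form J = [[-4, 1, 0], [0, -4, 0], [0, 0, 6]] with A = PJP^{-1}, so e^{tA} = P e^{tJ} P^{-1}.

For a Jordan block J_k(λ), e^{tJ_k(λ)} = e^{λt} · (I + tN + t^2 N^2/2! + ... + t^{k-1} N^{k-1}/(k-1)!) where N is the nilpotent superdiagonal part.

Assembling the blocks and conjugating back gives the entries of e^{tA} as shown above.

e^{tA} = [[e^{6*t}, 0, 0], [(t + e^{10*t} - 1)*e^{-4*t}, e^{-4*t}, t*e^{-4*t}], [(1 - e^{10*t})*e^{-4*t}, 0, e^{-4*t}]]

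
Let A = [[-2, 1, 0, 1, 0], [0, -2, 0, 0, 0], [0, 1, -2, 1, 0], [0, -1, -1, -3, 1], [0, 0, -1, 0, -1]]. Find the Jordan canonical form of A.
J = [[-2, 1, 0, 0, 0], [0, -2, 1, 0, 0], [0, 0, -2, 0, 0], [0, 0, 0, -2, 0], [0, 0, 0, 0, -2]]

The characteristic polynomial is det(xI - A) = (x + 2)^5, so the eigenvalues are -2 (algebraic multiplicity 5).

For λ = -2: rank(A + 2I) = 2, rank((A + 2I)^2) = 1, rank((A + 2I)^3) = 0. The eigenspace has dimension 5 - 2 = 3, so there are 3 Jordan blocks; the rank sequence gives block sizes [3, 1, 1].

Assembling the blocks gives the Jordan form J above.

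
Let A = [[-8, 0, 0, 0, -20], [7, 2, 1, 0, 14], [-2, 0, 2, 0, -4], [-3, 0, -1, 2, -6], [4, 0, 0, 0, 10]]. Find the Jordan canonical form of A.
J = [[0, 0, 0, 0, 0], [0, 2, 1, 0, 0], [0, 0, 2, 0, 0], [0, 0, 0, 2, 0], [0, 0, 0, 0, 2]]

The characteristic polynomial is det(xI - A) = x(x - 2)^4, so the eigenvalues are 0 (algebraic multiplicity 1), 2 (algebraic multiplicity 4).

For λ = 0: algebraic multiplicity 1 gives one 1×1 block.

For λ = 2: rank(A - 2I) = 2, rank((A - 2I)^2) = 1. The eigenspace has dimension 5 - 2 = 3, so there are 3 Jordan blocks; the rank sequence gives block sizes [2, 1, 1].

Assembling the blocks gives the Jordan form J above.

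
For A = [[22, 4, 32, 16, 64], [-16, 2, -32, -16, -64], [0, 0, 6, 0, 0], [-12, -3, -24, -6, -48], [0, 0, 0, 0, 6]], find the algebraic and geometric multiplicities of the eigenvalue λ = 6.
algebraic multiplicity 5, geometric multiplicity 4

The characteristic polynomial is (x - 6)^5, so the factor x - 6 appears with exponent 5: the algebraic multiplicity is 5.

rank(A - 6I) = 1, so the eigenspace has dimension 5 - 1 = 4: the geometric multiplicity is 4.

Since 4 < 5, A is not diagonalizable.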